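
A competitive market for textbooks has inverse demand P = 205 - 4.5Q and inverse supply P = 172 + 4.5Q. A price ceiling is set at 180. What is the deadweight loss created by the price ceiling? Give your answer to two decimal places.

16.06

Free-market equilibrium: 205 - 4.5Q = 172 + 4.5Q gives Q* = 3.6667, P* = 188.5.
At P = 180, sellers supply (180 - 172)/4.5 = 1.7778 while buyers want more, so the quantity traded is 1.7778 at price 180.
The lost-trades triangle has base Q* - 1.7778 = 1.8889 and height equal to the gap between the curves at Q = 1.7778, which is 197 - 180 = 17. DWL = (1/2)(1.8889)(17) = 16.0556.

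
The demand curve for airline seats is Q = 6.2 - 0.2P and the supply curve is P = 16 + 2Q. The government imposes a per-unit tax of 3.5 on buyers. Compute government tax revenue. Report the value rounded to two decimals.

5.75

Rewriting demand in inverse form: P = 31 - 5Q.
Pre-tax equilibrium: 31 - 5Q = 16 + 2Q gives Q* = 2.1429, P* = 20.2857.
A tax on buyers shifts demand down by 3.5: (31 - 3.5) - 5Q = 16 + 2Q, so Q_t = 1.6429. Buyers pay P_b = 22.7857; sellers receive P_s = P_b - 3.5 = 19.2857.
Tax revenue = t x Q_t = 3.5 x 1.6429 = 5.75.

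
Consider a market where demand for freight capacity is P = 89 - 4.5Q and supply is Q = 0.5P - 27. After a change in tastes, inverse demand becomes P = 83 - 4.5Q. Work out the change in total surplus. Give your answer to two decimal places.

Rewriting supply in inverse form: P = 54 + 2Q.
Initial equilibrium: Q_0 = 5.3846, P_0 = 64.7692; CS_0 = (1/2)(5.3846)(24.2308) = 65.2367, PS_0 = (1/2)(5.3846)(10.7692) = 28.9941.
New equilibrium: 83 - 4.5Q = 54 + 2Q gives Q_1 = 4.4615, P_1 = 62.9231; CS_1 = 44.787, PS_1 = 19.9053.
Change in total surplus = (44.787 + 19.9053) - (65.2367 + 28.9941) = -29.5385.

-29.54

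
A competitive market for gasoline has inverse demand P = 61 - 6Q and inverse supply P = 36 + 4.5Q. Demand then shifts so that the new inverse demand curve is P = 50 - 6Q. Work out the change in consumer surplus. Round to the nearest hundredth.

-11.67

Initial equilibrium: Q_0 = 2.381, P_0 = 46.7143; CS_0 = (1/2)(2.381)(14.2857) = 17.0068, PS_0 = (1/2)(2.381)(10.7143) = 12.7551.
New equilibrium: 50 - 6Q = 36 + 4.5Q gives Q_1 = 1.3333, P_1 = 42; CS_1 = 5.3333, PS_1 = 4.
Change in consumer surplus = 5.3333 - 17.0068 = -11.6735.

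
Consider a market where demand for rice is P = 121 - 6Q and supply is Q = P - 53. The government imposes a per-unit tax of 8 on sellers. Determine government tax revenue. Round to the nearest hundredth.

Rewriting supply in inverse form: P = 53 + Q.
Pre-tax equilibrium: 121 - 6Q = 53 + Q gives Q* = 9.7143, P* = 62.7143.
With the tax, sellers need 8 more per unit: 121 - 6Q = 53 + Q + 8, so Q_t = 8.5714. Buyers pay P_b = 69.5714; sellers receive P_s = P_b - 8 = 61.5714.
Revenue is the tax times quantity traded: 8 x 8.5714 = 68.5714.

68.57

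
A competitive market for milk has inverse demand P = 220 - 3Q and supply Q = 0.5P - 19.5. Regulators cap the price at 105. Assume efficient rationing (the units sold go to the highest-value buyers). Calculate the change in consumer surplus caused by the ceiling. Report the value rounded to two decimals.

195.84

Rewriting supply in inverse form: P = 39 + 2Q.
Without the control, 220 - 3Q = 39 + 2Q so Q* = 36.2 and P* = 111.4.
At the ceiling price 105, quantity supplied is (105 - 39)/2 = 33; supply is the short side, so Q = 33 trades at P = 105.
CS goes from (1/2)(36.2)(108.6) = 1965.66 to 2161.5 (computed as (220 - 105)(33) - (1/2)(3)(33)^2), a change of 195.84.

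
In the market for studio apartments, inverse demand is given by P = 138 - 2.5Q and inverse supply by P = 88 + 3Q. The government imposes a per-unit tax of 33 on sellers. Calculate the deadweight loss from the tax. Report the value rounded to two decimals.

99.00

Pre-tax equilibrium: 138 - 2.5Q = 88 + 3Q gives Q* = 9.0909, P* = 115.2727.
A tax on sellers shifts supply up by 33: 138 - 2.5Q = 88 + 3Q + 33, so Q_t = 3.0909. Buyers pay P_b = 130.2727; sellers receive P_s = P_b - 33 = 97.2727.
The welfare triangle lost has base Q* - Q_t = 6 and height t = 33, so DWL = (1/2)(6)(33) = 99.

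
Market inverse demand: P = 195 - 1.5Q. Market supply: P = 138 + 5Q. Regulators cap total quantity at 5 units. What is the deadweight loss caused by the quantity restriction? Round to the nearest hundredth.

46.17

Without the quota, 195 - 1.5Q = 138 + 5Q gives Q* = 8.7692.
At Q = 5 the demand price is 195 - 1.5(5) = 187.5 and the supply price is 138 + 5(5) = 163.
Deadweight loss is the triangle between the curves from 5 to 8.7692: (1/2)(187.5 - 163)(8.7692 - 5) = 46.1731.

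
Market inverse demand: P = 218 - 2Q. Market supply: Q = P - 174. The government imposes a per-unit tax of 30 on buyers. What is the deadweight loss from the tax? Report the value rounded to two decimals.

150.00

Rewriting supply in inverse form: P = 174 + Q.
Without the tax, 218 - 2Q = 174 + Q so Q* = 14.6667 and P* = 188.6667.
A tax on buyers shifts demand down by 30: (218 - 30) - 2Q = 174 + Q, so Q_t = 4.6667. Buyers pay P_b = 208.6667; sellers receive P_s = P_b - 30 = 178.6667.
The welfare triangle lost has base Q* - Q_t = 10 and height t = 30, so DWL = (1/2)(10)(30) = 150.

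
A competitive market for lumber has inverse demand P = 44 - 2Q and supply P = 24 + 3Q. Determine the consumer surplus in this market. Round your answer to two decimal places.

Setting demand equal to supply, 20 = 5Q, so Q* = 4 and P* = 36.
CS is the area between the demand curve and P* from 0 to Q*: (1/2)(4)(8) = 16.

16.00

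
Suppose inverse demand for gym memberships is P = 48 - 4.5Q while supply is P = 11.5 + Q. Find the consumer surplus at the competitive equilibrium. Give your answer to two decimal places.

99.09

Equilibrium: 48 - 4.5Q = 11.5 + Q, so Q* = 6.6364 and P* = 18.1364.
The demand choke price is 48, so CS = (1/2)(Q*)(48 - P*) = (1/2)(6.6364)(29.8636) = 99.093.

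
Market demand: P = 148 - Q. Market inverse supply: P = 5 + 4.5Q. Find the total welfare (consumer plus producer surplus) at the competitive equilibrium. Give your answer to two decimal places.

1859.00

Setting demand equal to supply, 143 = 5.5Q, so Q* = 26 and P* = 122.
CS = (1/2)(26)(26) = 338 and PS = (1/2)(26)(117) = 1521, so total surplus = 1859.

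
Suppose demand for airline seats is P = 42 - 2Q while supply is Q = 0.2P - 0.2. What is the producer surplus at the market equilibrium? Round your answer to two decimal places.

85.77

Rewriting supply in inverse form: P = 1 + 5Q.
Setting demand equal to supply, 41 = 7Q, so Q* = 5.8571 and P* = 30.2857.
Producer surplus is the triangle above supply below P*: (1/2)(5.8571)(30.2857 - 1) = (1/2)(5.8571)(29.2857) = 85.7653.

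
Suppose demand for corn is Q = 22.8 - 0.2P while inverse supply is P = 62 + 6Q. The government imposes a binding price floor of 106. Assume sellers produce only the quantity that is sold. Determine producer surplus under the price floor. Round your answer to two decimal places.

62.72

Rewriting demand in inverse form: P = 114 - 5Q.
Free-market equilibrium: 114 - 5Q = 62 + 6Q gives Q* = 4.7273, P* = 90.3636.
At P = 106, buyers demand (114 - 106)/5 = 1.6 while sellers would supply more, so the quantity traded is 1.6 at price 106.
The supply price at Q = 1.6 is 71.6. PS is the trapezoid between 106 and supply over [0, 1.6]: (1/2)[(106 - 62) + (106 - 71.6)](1.6) = 62.72.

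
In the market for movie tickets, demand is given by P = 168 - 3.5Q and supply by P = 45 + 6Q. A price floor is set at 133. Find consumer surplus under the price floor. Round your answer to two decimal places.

Free-market equilibrium: 168 - 3.5Q = 45 + 6Q gives Q* = 12.9474, P* = 122.6842.
At P = 133, buyers demand (168 - 133)/3.5 = 10 while sellers would supply more, so the quantity traded is 10 at price 133.
CS is the triangle under demand above 133: (1/2)(10)(168 - 133) = 175.

175.00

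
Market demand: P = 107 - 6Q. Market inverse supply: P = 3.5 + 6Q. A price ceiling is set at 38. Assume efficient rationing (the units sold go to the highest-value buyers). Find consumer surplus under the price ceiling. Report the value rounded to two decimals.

297.56

Without the control, 107 - 6Q = 3.5 + 6Q so Q* = 8.625 and P* = 55.25.
At P = 38, sellers supply (38 - 3.5)/6 = 5.75 while buyers want more, so the quantity traded is 5.75 at price 38.
The demand price at Q = 5.75 is 72.5. CS is the trapezoid between demand and 38 over [0, 5.75]: (1/2)[(107 - 38) + (72.5 - 38)](5.75) = 297.5625.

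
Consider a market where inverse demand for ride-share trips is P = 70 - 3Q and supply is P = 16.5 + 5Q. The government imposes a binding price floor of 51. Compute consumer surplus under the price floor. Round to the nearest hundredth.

Free-market equilibrium: 70 - 3Q = 16.5 + 5Q gives Q* = 6.6875, P* = 49.9375.
At P = 51, buyers demand (70 - 51)/3 = 6.3333 while sellers would supply more, so the quantity traded is 6.3333 at price 51.
CS is the triangle under demand above 51: (1/2)(6.3333)(70 - 51) = 60.1667.

60.17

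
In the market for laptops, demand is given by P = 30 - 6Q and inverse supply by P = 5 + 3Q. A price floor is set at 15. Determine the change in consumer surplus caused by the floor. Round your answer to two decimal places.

Without the control, 30 - 6Q = 5 + 3Q so Q* = 2.7778 and P* = 13.3333.
At the floor price 15, quantity demanded is (30 - 15)/6 = 2.5; demand is the short side, so Q = 2.5 trades at P = 15.
CS goes from (1/2)(2.7778)(16.6667) = 23.1481 to 18.75 (computed as (30 - 15)(2.5) - (1/2)(6)(2.5)^2), a change of -4.3981.

-4.40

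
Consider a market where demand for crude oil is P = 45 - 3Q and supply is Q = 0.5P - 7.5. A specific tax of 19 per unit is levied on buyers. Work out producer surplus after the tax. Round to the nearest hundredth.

Rewriting supply in inverse form: P = 15 + 2Q.
Without the tax, 45 - 3Q = 15 + 2Q so Q* = 6 and P* = 27.
With the tax, buyers' net willingness to pay falls by 19: (45 - 19) - 3Q = 15 + 2Q, so Q_t = 2.2. Buyers pay P_b = 38.4; sellers receive P_s = P_b - 19 = 19.4.
PS = (1/2)(Q_t)(P_s - 15) = (1/2)(2.2)(4.4) = 4.84.

4.84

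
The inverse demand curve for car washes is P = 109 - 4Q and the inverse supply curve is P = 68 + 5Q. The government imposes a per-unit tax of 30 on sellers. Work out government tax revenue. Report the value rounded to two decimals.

36.67

Without the tax, 109 - 4Q = 68 + 5Q so Q* = 4.5556 and P* = 90.7778.
A tax on sellers shifts supply up by 30: 109 - 4Q = 68 + 5Q + 30, so Q_t = 1.2222. Buyers pay P_b = 104.1111; sellers receive P_s = P_b - 30 = 74.1111.
Tax revenue = t x Q_t = 30 x 1.2222 = 36.6667.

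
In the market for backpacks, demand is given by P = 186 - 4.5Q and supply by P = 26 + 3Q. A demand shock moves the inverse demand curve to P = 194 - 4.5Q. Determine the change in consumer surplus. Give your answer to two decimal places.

104.96

Initial equilibrium: Q_0 = 21.3333, P_0 = 90; CS_0 = (1/2)(21.3333)(96) = 1024, PS_0 = (1/2)(21.3333)(64) = 682.6667.
New equilibrium: 194 - 4.5Q = 26 + 3Q gives Q_1 = 22.4, P_1 = 93.2; CS_1 = 1128.96, PS_1 = 752.64.
Change in consumer surplus = 1128.96 - 1024 = 104.96.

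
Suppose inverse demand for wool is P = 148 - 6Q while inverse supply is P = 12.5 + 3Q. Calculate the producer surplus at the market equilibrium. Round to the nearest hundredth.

Setting demand equal to supply, 135.5 = 9Q, so Q* = 15.0556 and P* = 57.6667.
The supply curve's price intercept is 12.5, so PS = (1/2)(Q*)(P* - 12.5) = (1/2)(15.0556)(45.1667) = 340.0046.

340.00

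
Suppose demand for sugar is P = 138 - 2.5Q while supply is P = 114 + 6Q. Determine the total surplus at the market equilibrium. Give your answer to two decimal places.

33.88

Equilibrium: 138 - 2.5Q = 114 + 6Q, so Q* = 2.8235 and P* = 130.9412.
Total surplus is the full triangle between the curves from 0 to Q*: (1/2)(2.8235)(138 - 114) = 33.8824.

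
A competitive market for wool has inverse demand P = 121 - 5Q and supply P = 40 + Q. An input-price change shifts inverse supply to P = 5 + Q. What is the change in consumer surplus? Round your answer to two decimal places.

Initial equilibrium: Q_0 = 13.5, P_0 = 53.5; CS_0 = (1/2)(13.5)(67.5) = 455.625, PS_0 = (1/2)(13.5)(13.5) = 91.125.
New equilibrium: 121 - 5Q = 5 + Q gives Q_1 = 19.3333, P_1 = 24.3333; CS_1 = 934.4444, PS_1 = 186.8889.
Change in consumer surplus = 934.4444 - 455.625 = 478.8194.

478.82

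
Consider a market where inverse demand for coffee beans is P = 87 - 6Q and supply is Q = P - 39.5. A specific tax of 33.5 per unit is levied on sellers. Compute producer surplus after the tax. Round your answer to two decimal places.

2.00

Rewriting supply in inverse form: P = 39.5 + Q.
Pre-tax equilibrium: 87 - 6Q = 39.5 + Q gives Q* = 6.7857, P* = 46.2857.
With the tax, sellers need 33.5 more per unit: 87 - 6Q = 39.5 + Q + 33.5, so Q_t = 2. Buyers pay P_b = 75; sellers receive P_s = P_b - 33.5 = 41.5.
PS = (1/2)(Q_t)(P_s - 39.5) = (1/2)(2)(2) = 2.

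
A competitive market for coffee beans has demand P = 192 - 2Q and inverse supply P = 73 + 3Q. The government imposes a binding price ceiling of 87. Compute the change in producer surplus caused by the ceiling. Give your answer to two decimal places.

Without the control, 192 - 2Q = 73 + 3Q so Q* = 23.8 and P* = 144.4.
At the ceiling price 87, quantity supplied is (87 - 73)/3 = 4.6667; supply is the short side, so Q = 4.6667 trades at P = 87.
PS goes from (1/2)(23.8)(71.4) = 849.66 to 32.6667 (computed as (87 - 73)(4.6667) - (1/2)(3)(4.6667)^2), a change of -816.9933.

-816.99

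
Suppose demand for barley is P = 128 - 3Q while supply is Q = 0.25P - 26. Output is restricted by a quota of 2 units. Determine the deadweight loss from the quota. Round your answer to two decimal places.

7.14

Rewriting supply in inverse form: P = 104 + 4Q.
Without the quota, 128 - 3Q = 104 + 4Q gives Q* = 3.4286.
At Q = 2 the demand price is 128 - 3(2) = 122 and the supply price is 104 + 4(2) = 112.
DWL = (1/2)(gap between curves at 2) x (Q* - 2) = (1/2)(10)(1.4286) = 7.1429.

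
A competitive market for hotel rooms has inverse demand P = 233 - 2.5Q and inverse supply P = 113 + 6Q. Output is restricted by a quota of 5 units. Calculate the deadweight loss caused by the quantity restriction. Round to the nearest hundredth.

353.31

Without the quota, 233 - 2.5Q = 113 + 6Q gives Q* = 14.1176.
At Q = 5 the demand price is 233 - 2.5(5) = 220.5 and the supply price is 113 + 6(5) = 143.
DWL = (1/2)(gap between curves at 5) x (Q* - 5) = (1/2)(77.5)(9.1176) = 353.3088.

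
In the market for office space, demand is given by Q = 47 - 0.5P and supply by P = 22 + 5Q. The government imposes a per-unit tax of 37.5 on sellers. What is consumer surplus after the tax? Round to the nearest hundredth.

24.29

Rewriting demand in inverse form: P = 94 - 2Q.
Without the tax, 94 - 2Q = 22 + 5Q so Q* = 10.2857 and P* = 73.4286.
With the tax, sellers need 37.5 more per unit: 94 - 2Q = 22 + 5Q + 37.5, so Q_t = 4.9286. Buyers pay P_b = 84.1429; sellers receive P_s = P_b - 37.5 = 46.6429.
Consumer surplus is the triangle under demand above P_b: (1/2)(4.9286)(94 - 84.1429) = 24.2908.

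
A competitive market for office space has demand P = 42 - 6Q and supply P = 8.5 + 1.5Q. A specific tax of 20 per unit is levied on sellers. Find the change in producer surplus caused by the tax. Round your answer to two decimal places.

Pre-tax equilibrium: 42 - 6Q = 8.5 + 1.5Q gives Q* = 4.4667, P* = 15.2.
With the tax, sellers need 20 more per unit: 42 - 6Q = 8.5 + 1.5Q + 20, so Q_t = 1.8. Buyers pay P_b = 31.2; sellers receive P_s = P_b - 20 = 11.2.
PS falls from (1/2)(4.4667)(6.7) = 14.9633 to (1/2)(1.8)(2.7) = 2.43, a change of -12.5333.

-12.53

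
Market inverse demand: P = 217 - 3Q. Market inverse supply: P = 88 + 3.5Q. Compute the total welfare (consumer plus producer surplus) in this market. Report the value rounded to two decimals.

1280.08

Equilibrium: 217 - 3Q = 88 + 3.5Q, so Q* = 19.8462 and P* = 157.4615.
Total surplus is the full triangle between the curves from 0 to Q*: (1/2)(19.8462)(217 - 88) = 1280.0769.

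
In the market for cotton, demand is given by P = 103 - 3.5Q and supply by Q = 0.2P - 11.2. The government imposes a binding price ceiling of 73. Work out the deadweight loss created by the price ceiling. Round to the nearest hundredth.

Rewriting supply in inverse form: P = 56 + 5Q.
Free-market equilibrium: 103 - 3.5Q = 56 + 5Q gives Q* = 5.5294, P* = 83.6471.
At P = 73, sellers supply (73 - 56)/5 = 3.4 while buyers want more, so the quantity traded is 3.4 at price 73.
The lost-trades triangle has base Q* - 3.4 = 2.1294 and height equal to the gap between the curves at Q = 3.4, which is 91.1 - 73 = 18.1. DWL = (1/2)(2.1294)(18.1) = 19.2712.

19.27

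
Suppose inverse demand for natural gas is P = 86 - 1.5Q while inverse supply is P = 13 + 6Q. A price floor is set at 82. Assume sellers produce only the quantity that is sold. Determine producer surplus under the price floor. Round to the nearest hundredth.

162.67

Free-market equilibrium: 86 - 1.5Q = 13 + 6Q gives Q* = 9.7333, P* = 71.4.
At the floor price 82, quantity demanded is (86 - 82)/1.5 = 2.6667; demand is the short side, so Q = 2.6667 trades at P = 82.
The supply price at Q = 2.6667 is 29. PS is the trapezoid between 82 and supply over [0, 2.6667]: (1/2)[(82 - 13) + (82 - 29)](2.6667) = 162.6667.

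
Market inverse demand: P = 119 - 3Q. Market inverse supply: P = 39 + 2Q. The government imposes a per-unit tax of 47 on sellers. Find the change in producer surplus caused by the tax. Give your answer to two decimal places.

-212.44

Pre-tax equilibrium: 119 - 3Q = 39 + 2Q gives Q* = 16, P* = 71.
With the tax, sellers need 47 more per unit: 119 - 3Q = 39 + 2Q + 47, so Q_t = 6.6. Buyers pay P_b = 99.2; sellers receive P_s = P_b - 47 = 52.2.
PS falls from (1/2)(16)(32) = 256 to (1/2)(6.6)(13.2) = 43.56, a change of -212.44.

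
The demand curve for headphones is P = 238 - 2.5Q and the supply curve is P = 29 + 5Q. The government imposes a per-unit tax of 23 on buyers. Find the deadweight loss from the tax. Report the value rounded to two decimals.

35.27

Without the tax, 238 - 2.5Q = 29 + 5Q so Q* = 27.8667 and P* = 168.3333.
A tax on buyers shifts demand down by 23: (238 - 23) - 2.5Q = 29 + 5Q, so Q_t = 24.8. Buyers pay P_b = 176; sellers receive P_s = P_b - 23 = 153.
Deadweight loss is the triangle between the curves from Q_t to Q*: (1/2)(27.8667 - 24.8)(23) = 35.2667.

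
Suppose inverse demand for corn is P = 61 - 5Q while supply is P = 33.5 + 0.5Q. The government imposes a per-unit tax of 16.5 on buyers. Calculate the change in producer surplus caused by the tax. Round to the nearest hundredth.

-5.25

Without the tax, 61 - 5Q = 33.5 + 0.5Q so Q* = 5 and P* = 36.
With the tax, buyers' net willingness to pay falls by 16.5: (61 - 16.5) - 5Q = 33.5 + 0.5Q, so Q_t = 2. Buyers pay P_b = 51; sellers receive P_s = P_b - 16.5 = 34.5.
Producers lose the trapezoid between P_s and P* out to Q_t plus the triangle from Q_t to Q*: change in PS = 1 - 6.25 = -5.25.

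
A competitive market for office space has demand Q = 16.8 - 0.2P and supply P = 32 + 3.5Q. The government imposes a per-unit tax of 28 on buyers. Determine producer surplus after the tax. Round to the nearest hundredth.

13.95

Rewriting demand in inverse form: P = 84 - 5Q.
Pre-tax equilibrium: 84 - 5Q = 32 + 3.5Q gives Q* = 6.1176, P* = 53.4118.
A tax on buyers shifts demand down by 28: (84 - 28) - 5Q = 32 + 3.5Q, so Q_t = 2.8235. Buyers pay P_b = 69.8824; sellers receive P_s = P_b - 28 = 41.8824.
Producer surplus is the triangle above supply below P_s: (1/2)(2.8235)(41.8824 - 32) = 13.9516.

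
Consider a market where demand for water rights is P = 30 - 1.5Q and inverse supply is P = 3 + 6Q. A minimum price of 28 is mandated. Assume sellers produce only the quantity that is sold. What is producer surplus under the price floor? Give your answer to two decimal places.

Without the control, 30 - 1.5Q = 3 + 6Q so Q* = 3.6 and P* = 24.6.
At P = 28, buyers demand (30 - 28)/1.5 = 1.3333 while sellers would supply more, so the quantity traded is 1.3333 at price 28.
The supply price at Q = 1.3333 is 11. PS is the trapezoid between 28 and supply over [0, 1.3333]: (1/2)[(28 - 3) + (28 - 11)](1.3333) = 28.

28.00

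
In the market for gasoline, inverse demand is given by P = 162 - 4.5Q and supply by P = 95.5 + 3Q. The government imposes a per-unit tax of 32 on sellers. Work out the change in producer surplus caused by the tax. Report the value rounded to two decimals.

Without the tax, 162 - 4.5Q = 95.5 + 3Q so Q* = 8.8667 and P* = 122.1.
With the tax, sellers need 32 more per unit: 162 - 4.5Q = 95.5 + 3Q + 32, so Q_t = 4.6. Buyers pay P_b = 141.3; sellers receive P_s = P_b - 32 = 109.3.
PS falls from (1/2)(8.8667)(26.6) = 117.9267 to (1/2)(4.6)(13.8) = 31.74, a change of -86.1867.

-86.19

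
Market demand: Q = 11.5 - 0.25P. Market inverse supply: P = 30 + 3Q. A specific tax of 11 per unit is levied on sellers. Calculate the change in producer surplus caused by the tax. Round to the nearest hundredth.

Rewriting demand in inverse form: P = 46 - 4Q.
Without the tax, 46 - 4Q = 30 + 3Q so Q* = 2.2857 and P* = 36.8571.
A tax on sellers shifts supply up by 11: 46 - 4Q = 30 + 3Q + 11, so Q_t = 0.7143. Buyers pay P_b = 43.1429; sellers receive P_s = P_b - 11 = 32.1429.
PS falls from (1/2)(2.2857)(6.8571) = 7.8367 to (1/2)(0.7143)(2.1429) = 0.7653, a change of -7.0714.

-7.07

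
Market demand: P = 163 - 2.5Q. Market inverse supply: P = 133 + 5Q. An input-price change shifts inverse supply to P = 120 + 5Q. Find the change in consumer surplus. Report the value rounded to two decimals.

Initial equilibrium: Q_0 = 4, P_0 = 153; CS_0 = (1/2)(4)(10) = 20, PS_0 = (1/2)(4)(20) = 40.
New equilibrium: 163 - 2.5Q = 120 + 5Q gives Q_1 = 5.7333, P_1 = 148.6667; CS_1 = 41.0889, PS_1 = 82.1778.
Change in consumer surplus = 41.0889 - 20 = 21.0889.

21.09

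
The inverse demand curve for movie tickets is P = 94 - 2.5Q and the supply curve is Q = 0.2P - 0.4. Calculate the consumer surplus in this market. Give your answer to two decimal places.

Rewriting supply in inverse form: P = 2 + 5Q.
Set 94 - 2.5Q = 2 + 5Q, which gives 92 = 7.5Q, so Q* = 12.2667 and P* = 94 - 2.5(12.2667) = 63.3333.
The demand choke price is 94, so CS = (1/2)(Q*)(94 - P*) = (1/2)(12.2667)(30.6667) = 188.0889.

188.09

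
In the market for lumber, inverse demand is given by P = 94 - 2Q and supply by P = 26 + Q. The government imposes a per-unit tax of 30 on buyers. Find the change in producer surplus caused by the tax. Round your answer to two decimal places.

Without the tax, 94 - 2Q = 26 + Q so Q* = 22.6667 and P* = 48.6667.
With the tax, buyers' net willingness to pay falls by 30: (94 - 30) - 2Q = 26 + Q, so Q_t = 12.6667. Buyers pay P_b = 68.6667; sellers receive P_s = P_b - 30 = 38.6667.
PS falls from (1/2)(22.6667)(22.6667) = 256.8889 to (1/2)(12.6667)(12.6667) = 80.2222, a change of -176.6667.

-176.67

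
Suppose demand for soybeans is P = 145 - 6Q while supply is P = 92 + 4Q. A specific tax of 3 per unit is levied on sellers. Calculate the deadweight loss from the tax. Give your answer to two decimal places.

0.45

Pre-tax equilibrium: 145 - 6Q = 92 + 4Q gives Q* = 5.3, P* = 113.2.
With the tax, sellers need 3 more per unit: 145 - 6Q = 92 + 4Q + 3, so Q_t = 5. Buyers pay P_b = 115; sellers receive P_s = P_b - 3 = 112.
Deadweight loss is the triangle between the curves from Q_t to Q*: (1/2)(5.3 - 5)(3) = 0.45.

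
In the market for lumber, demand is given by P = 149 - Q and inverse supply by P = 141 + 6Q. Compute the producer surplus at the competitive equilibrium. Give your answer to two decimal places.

Equilibrium: 149 - Q = 141 + 6Q, so Q* = 1.1429 and P* = 147.8571.
Producer surplus is the triangle above supply below P*: (1/2)(1.1429)(147.8571 - 141) = (1/2)(1.1429)(6.8571) = 3.9184.

3.92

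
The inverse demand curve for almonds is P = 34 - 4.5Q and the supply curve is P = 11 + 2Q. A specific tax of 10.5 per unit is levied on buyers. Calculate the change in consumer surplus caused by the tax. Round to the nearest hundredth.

-19.85

Pre-tax equilibrium: 34 - 4.5Q = 11 + 2Q gives Q* = 3.5385, P* = 18.0769.
With the tax, buyers' net willingness to pay falls by 10.5: (34 - 10.5) - 4.5Q = 11 + 2Q, so Q_t = 1.9231. Buyers pay P_b = 25.3462; sellers receive P_s = P_b - 10.5 = 14.8462.
CS falls from (1/2)(3.5385)(15.9231) = 28.1716 to (1/2)(1.9231)(8.6538) = 8.321, a change of -19.8506.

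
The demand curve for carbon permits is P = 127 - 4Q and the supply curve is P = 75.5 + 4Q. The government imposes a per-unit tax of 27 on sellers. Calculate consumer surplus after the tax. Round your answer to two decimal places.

Pre-tax equilibrium: 127 - 4Q = 75.5 + 4Q gives Q* = 6.4375, P* = 101.25.
A tax on sellers shifts supply up by 27: 127 - 4Q = 75.5 + 4Q + 27, so Q_t = 3.0625. Buyers pay P_b = 114.75; sellers receive P_s = P_b - 27 = 87.75.
Consumer surplus is the triangle under demand above P_b: (1/2)(3.0625)(127 - 114.75) = 18.7578.

18.76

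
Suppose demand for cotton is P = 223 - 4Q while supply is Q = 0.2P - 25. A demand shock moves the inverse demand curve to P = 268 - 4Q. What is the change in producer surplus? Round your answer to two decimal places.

Rewriting supply in inverse form: P = 125 + 5Q.
Initial equilibrium: Q_0 = 10.8889, P_0 = 179.4444; CS_0 = (1/2)(10.8889)(43.5556) = 237.1358, PS_0 = (1/2)(10.8889)(54.4444) = 296.4198.
New equilibrium: 268 - 4Q = 125 + 5Q gives Q_1 = 15.8889, P_1 = 204.4444; CS_1 = 504.9136, PS_1 = 631.142.
Change in producer surplus = 631.142 - 296.4198 = 334.7222.

334.72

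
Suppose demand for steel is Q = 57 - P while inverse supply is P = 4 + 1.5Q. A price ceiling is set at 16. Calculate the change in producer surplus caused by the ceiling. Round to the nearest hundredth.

-289.08

Rewriting demand in inverse form: P = 57 - Q.
Without the control, 57 - Q = 4 + 1.5Q so Q* = 21.2 and P* = 35.8.
At P = 16, sellers supply (16 - 4)/1.5 = 8 while buyers want more, so the quantity traded is 8 at price 16.
PS goes from (1/2)(21.2)(31.8) = 337.08 to 48 (computed as (16 - 4)(8) - (1/2)(1.5)(8)^2), a change of -289.08.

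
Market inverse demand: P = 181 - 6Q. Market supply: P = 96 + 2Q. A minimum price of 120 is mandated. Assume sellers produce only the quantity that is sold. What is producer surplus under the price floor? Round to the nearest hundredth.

Without the control, 181 - 6Q = 96 + 2Q so Q* = 10.625 and P* = 117.25.
At the floor price 120, quantity demanded is (181 - 120)/6 = 10.1667; demand is the short side, so Q = 10.1667 trades at P = 120.
The supply price at Q = 10.1667 is 116.3333. PS is the trapezoid between 120 and supply over [0, 10.1667]: (1/2)[(120 - 96) + (120 - 116.3333)](10.1667) = 140.6389.

140.64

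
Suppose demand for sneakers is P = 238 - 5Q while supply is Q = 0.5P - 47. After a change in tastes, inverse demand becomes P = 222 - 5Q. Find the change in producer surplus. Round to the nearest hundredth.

-88.82

Rewriting supply in inverse form: P = 94 + 2Q.
Initial equilibrium: Q_0 = 20.5714, P_0 = 135.1429; CS_0 = (1/2)(20.5714)(102.8571) = 1057.9592, PS_0 = (1/2)(20.5714)(41.1429) = 423.1837.
New equilibrium: 222 - 5Q = 94 + 2Q gives Q_1 = 18.2857, P_1 = 130.5714; CS_1 = 835.9184, PS_1 = 334.3673.
Change in producer surplus = 334.3673 - 423.1837 = -88.8163.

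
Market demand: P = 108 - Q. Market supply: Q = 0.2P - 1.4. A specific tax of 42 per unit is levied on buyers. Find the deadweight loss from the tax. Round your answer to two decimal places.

147.00

Rewriting supply in inverse form: P = 7 + 5Q.
Pre-tax equilibrium: 108 - Q = 7 + 5Q gives Q* = 16.8333, P* = 91.1667.
A tax on buyers shifts demand down by 42: (108 - 42) - Q = 7 + 5Q, so Q_t = 9.8333. Buyers pay P_b = 98.1667; sellers receive P_s = P_b - 42 = 56.1667.
Deadweight loss is the triangle between the curves from Q_t to Q*: (1/2)(16.8333 - 9.8333)(42) = 147.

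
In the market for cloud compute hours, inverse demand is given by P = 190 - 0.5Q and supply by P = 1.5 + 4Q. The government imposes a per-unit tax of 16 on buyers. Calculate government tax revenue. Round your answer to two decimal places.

Without the tax, 190 - 0.5Q = 1.5 + 4Q so Q* = 41.8889 and P* = 169.0556.
With the tax, buyers' net willingness to pay falls by 16: (190 - 16) - 0.5Q = 1.5 + 4Q, so Q_t = 38.3333. Buyers pay P_b = 170.8333; sellers receive P_s = P_b - 16 = 154.8333.
Tax revenue = t x Q_t = 16 x 38.3333 = 613.3333.

613.33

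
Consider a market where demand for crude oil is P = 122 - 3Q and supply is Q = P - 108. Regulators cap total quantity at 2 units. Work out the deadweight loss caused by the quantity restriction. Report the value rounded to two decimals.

Rewriting supply in inverse form: P = 108 + Q.
Unrestricted equilibrium: Q* = (122 - 108)/(3 + 1) = 3.5.
At Q = 2 the demand price is 122 - 3(2) = 116 and the supply price is 108 + (2) = 110.
DWL = (1/2)(gap between curves at 2) x (Q* - 2) = (1/2)(6)(1.5) = 4.5.

4.50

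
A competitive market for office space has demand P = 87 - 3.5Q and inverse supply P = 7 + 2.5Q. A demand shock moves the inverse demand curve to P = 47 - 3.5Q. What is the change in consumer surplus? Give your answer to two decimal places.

Initial equilibrium: Q_0 = 13.3333, P_0 = 40.3333; CS_0 = (1/2)(13.3333)(46.6667) = 311.1111, PS_0 = (1/2)(13.3333)(33.3333) = 222.2222.
New equilibrium: 47 - 3.5Q = 7 + 2.5Q gives Q_1 = 6.6667, P_1 = 23.6667; CS_1 = 77.7778, PS_1 = 55.5556.
Change in consumer surplus = 77.7778 - 311.1111 = -233.3333.

-233.33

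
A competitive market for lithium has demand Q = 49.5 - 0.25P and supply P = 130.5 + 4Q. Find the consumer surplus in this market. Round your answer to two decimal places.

Rewriting demand in inverse form: P = 198 - 4Q.
Set 198 - 4Q = 130.5 + 4Q, which gives 67.5 = 8Q, so Q* = 8.4375 and P* = 198 - 4(8.4375) = 164.25.
CS is the area between the demand curve and P* from 0 to Q*: (1/2)(8.4375)(33.75) = 142.3828.

142.38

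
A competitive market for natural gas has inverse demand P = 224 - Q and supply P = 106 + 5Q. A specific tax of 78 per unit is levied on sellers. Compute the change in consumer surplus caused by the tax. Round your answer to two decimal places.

Pre-tax equilibrium: 224 - Q = 106 + 5Q gives Q* = 19.6667, P* = 204.3333.
With the tax, sellers need 78 more per unit: 224 - Q = 106 + 5Q + 78, so Q_t = 6.6667. Buyers pay P_b = 217.3333; sellers receive P_s = P_b - 78 = 139.3333.
Consumers lose the trapezoid between P* and P_b out to Q_t plus the triangle from Q_t to Q*: change in CS = 22.2222 - 193.3889 = -171.1667.

-171.17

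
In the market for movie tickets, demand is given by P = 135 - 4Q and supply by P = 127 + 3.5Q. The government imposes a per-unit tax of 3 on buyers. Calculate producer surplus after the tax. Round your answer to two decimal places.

Without the tax, 135 - 4Q = 127 + 3.5Q so Q* = 1.0667 and P* = 130.7333.
With the tax, buyers' net willingness to pay falls by 3: (135 - 3) - 4Q = 127 + 3.5Q, so Q_t = 0.6667. Buyers pay P_b = 132.3333; sellers receive P_s = P_b - 3 = 129.3333.
PS = (1/2)(Q_t)(P_s - 127) = (1/2)(0.6667)(2.3333) = 0.7778.

0.78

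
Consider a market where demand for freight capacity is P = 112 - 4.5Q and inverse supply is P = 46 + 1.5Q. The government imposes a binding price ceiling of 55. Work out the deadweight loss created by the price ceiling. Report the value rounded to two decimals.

Free-market equilibrium: 112 - 4.5Q = 46 + 1.5Q gives Q* = 11, P* = 62.5.
At the ceiling price 55, quantity supplied is (55 - 46)/1.5 = 6; supply is the short side, so Q = 6 trades at P = 55.
At Q = 6 the demand price is 85 and the supply price is 55. Deadweight loss is the triangle between the curves from 6 to 11: (1/2)(85 - 55)(11 - 6) = 75.

75.00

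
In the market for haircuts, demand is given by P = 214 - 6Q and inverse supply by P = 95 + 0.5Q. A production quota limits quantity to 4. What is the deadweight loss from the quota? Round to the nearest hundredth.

665.31

Unrestricted equilibrium: Q* = (214 - 95)/(6 + 0.5) = 18.3077.
At Q = 4 the demand price is 214 - 6(4) = 190 and the supply price is 95 + 0.5(4) = 97.
DWL = (1/2)(gap between curves at 4) x (Q* - 4) = (1/2)(93)(14.3077) = 665.3077.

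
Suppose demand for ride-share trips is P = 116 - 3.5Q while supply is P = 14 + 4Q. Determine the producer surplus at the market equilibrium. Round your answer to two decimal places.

Equilibrium: 116 - 3.5Q = 14 + 4Q, so Q* = 13.6 and P* = 68.4.
PS is the area between P* and the supply curve from 0 to Q*: (1/2)(13.6)(54.4) = 369.92.

369.92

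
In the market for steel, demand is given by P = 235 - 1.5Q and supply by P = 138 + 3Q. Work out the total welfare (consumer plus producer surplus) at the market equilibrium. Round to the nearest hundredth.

1045.44

Setting demand equal to supply, 97 = 4.5Q, so Q* = 21.5556 and P* = 202.6667.
Total surplus is the full triangle between the curves from 0 to Q*: (1/2)(21.5556)(235 - 138) = 1045.4444.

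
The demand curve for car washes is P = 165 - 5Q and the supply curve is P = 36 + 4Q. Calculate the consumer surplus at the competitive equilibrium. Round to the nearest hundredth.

Set 165 - 5Q = 36 + 4Q, which gives 129 = 9Q, so Q* = 14.3333 and P* = 165 - 5(14.3333) = 93.3333.
Consumer surplus is the triangle under demand above P*: (1/2)(14.3333)(165 - 93.3333) = (1/2)(14.3333)(71.6667) = 513.6111.

513.61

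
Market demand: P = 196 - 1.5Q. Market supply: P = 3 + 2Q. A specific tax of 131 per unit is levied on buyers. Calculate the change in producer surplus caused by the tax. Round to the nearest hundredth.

-2726.94

Without the tax, 196 - 1.5Q = 3 + 2Q so Q* = 55.1429 and P* = 113.2857.
With the tax, buyers' net willingness to pay falls by 131: (196 - 131) - 1.5Q = 3 + 2Q, so Q_t = 17.7143. Buyers pay P_b = 169.4286; sellers receive P_s = P_b - 131 = 38.4286.
PS falls from (1/2)(55.1429)(110.2857) = 3040.7347 to (1/2)(17.7143)(35.4286) = 313.7959, a change of -2726.9388.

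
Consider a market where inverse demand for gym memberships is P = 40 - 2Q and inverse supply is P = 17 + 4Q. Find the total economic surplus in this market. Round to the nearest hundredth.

Set 40 - 2Q = 17 + 4Q, which gives 23 = 6Q, so Q* = 3.8333 and P* = 40 - 2(3.8333) = 32.3333.
Total surplus is the full triangle between the curves from 0 to Q*: (1/2)(3.8333)(40 - 17) = 44.0833.

44.08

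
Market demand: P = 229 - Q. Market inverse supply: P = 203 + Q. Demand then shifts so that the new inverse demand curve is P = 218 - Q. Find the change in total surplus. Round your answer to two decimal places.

Initial equilibrium: Q_0 = 13, P_0 = 216; CS_0 = (1/2)(13)(13) = 84.5, PS_0 = (1/2)(13)(13) = 84.5.
New equilibrium: 218 - Q = 203 + Q gives Q_1 = 7.5, P_1 = 210.5; CS_1 = 28.125, PS_1 = 28.125.
Change in total surplus = (28.125 + 28.125) - (84.5 + 84.5) = -112.75.

-112.75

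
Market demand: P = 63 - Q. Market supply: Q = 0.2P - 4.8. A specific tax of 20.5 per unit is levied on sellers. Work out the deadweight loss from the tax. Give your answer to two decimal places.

Rewriting supply in inverse form: P = 24 + 5Q.
Without the tax, 63 - Q = 24 + 5Q so Q* = 6.5 and P* = 56.5.
A tax on sellers shifts supply up by 20.5: 63 - Q = 24 + 5Q + 20.5, so Q_t = 3.0833. Buyers pay P_b = 59.9167; sellers receive P_s = P_b - 20.5 = 39.4167.
Deadweight loss is the triangle between the curves from Q_t to Q*: (1/2)(6.5 - 3.0833)(20.5) = 35.0208.

35.02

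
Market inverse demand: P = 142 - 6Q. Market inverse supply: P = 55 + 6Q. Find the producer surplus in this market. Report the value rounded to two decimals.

157.69

Setting demand equal to supply, 87 = 12Q, so Q* = 7.25 and P* = 98.5.
Producer surplus is the triangle above supply below P*: (1/2)(7.25)(98.5 - 55) = (1/2)(7.25)(43.5) = 157.6875.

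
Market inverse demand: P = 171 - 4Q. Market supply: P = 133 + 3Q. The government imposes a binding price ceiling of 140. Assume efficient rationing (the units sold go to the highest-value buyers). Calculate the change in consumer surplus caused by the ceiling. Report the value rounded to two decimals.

Without the control, 171 - 4Q = 133 + 3Q so Q* = 5.4286 and P* = 149.2857.
At P = 140, sellers supply (140 - 133)/3 = 2.3333 while buyers want more, so the quantity traded is 2.3333 at price 140.
CS goes from (1/2)(5.4286)(21.7143) = 58.9388 to 61.4444 (computed as (171 - 140)(2.3333) - (1/2)(4)(2.3333)^2), a change of 2.5057.

2.51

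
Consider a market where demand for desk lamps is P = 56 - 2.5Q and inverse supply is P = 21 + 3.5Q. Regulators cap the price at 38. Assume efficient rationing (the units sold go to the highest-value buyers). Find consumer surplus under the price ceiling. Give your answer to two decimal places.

Free-market equilibrium: 56 - 2.5Q = 21 + 3.5Q gives Q* = 5.8333, P* = 41.4167.
At the ceiling price 38, quantity supplied is (38 - 21)/3.5 = 4.8571; supply is the short side, so Q = 4.8571 trades at P = 38.
The demand price at Q = 4.8571 is 43.8571. CS is the trapezoid between demand and 38 over [0, 4.8571]: (1/2)[(56 - 38) + (43.8571 - 38)](4.8571) = 57.9388.

57.94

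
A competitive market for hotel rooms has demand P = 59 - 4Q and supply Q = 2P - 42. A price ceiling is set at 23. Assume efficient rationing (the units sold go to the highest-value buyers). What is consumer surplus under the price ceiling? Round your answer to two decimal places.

Rewriting supply in inverse form: P = 21 + 0.5Q.
Free-market equilibrium: 59 - 4Q = 21 + 0.5Q gives Q* = 8.4444, P* = 25.2222.
At the ceiling price 23, quantity supplied is (23 - 21)/0.5 = 4; supply is the short side, so Q = 4 trades at P = 23.
The demand price at Q = 4 is 43. CS is the trapezoid between demand and 23 over [0, 4]: (1/2)[(59 - 23) + (43 - 23)](4) = 112.

112.00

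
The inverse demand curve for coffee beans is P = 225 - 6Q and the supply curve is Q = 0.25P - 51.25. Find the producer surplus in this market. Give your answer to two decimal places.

Rewriting supply in inverse form: P = 205 + 4Q.
Equilibrium: 225 - 6Q = 205 + 4Q, so Q* = 2 and P* = 213.
Producer surplus is the triangle above supply below P*: (1/2)(2)(213 - 205) = (1/2)(2)(8) = 8.

8.00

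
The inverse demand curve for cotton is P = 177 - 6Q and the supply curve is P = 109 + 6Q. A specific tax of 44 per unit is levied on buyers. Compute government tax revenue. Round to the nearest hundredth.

Pre-tax equilibrium: 177 - 6Q = 109 + 6Q gives Q* = 5.6667, P* = 143.
A tax on buyers shifts demand down by 44: (177 - 44) - 6Q = 109 + 6Q, so Q_t = 2. Buyers pay P_b = 165; sellers receive P_s = P_b - 44 = 121.
Tax revenue = t x Q_t = 44 x 2 = 88.

88.00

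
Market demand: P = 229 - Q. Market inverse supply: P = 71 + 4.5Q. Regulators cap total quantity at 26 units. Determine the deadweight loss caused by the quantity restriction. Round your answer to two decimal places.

20.45

Unrestricted equilibrium: Q* = (229 - 71)/(1 + 4.5) = 28.7273.
At Q = 26 the demand price is 229 - (26) = 203 and the supply price is 71 + 4.5(26) = 188.
Deadweight loss is the triangle between the curves from 26 to 28.7273: (1/2)(203 - 188)(28.7273 - 26) = 20.4545.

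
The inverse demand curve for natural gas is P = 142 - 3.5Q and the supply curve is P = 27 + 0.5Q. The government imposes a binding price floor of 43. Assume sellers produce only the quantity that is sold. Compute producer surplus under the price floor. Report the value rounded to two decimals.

Without the control, 142 - 3.5Q = 27 + 0.5Q so Q* = 28.75 and P* = 41.375.
At P = 43, buyers demand (142 - 43)/3.5 = 28.2857 while sellers would supply more, so the quantity traded is 28.2857 at price 43.
The supply price at Q = 28.2857 is 41.1429. PS is the trapezoid between 43 and supply over [0, 28.2857]: (1/2)[(43 - 27) + (43 - 41.1429)](28.2857) = 252.551.

252.55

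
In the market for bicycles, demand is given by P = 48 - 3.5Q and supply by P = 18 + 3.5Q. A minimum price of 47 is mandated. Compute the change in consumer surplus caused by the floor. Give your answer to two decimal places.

-32.00

Free-market equilibrium: 48 - 3.5Q = 18 + 3.5Q gives Q* = 4.2857, P* = 33.
At P = 47, buyers demand (48 - 47)/3.5 = 0.2857 while sellers would supply more, so the quantity traded is 0.2857 at price 47.
CS goes from (1/2)(4.2857)(15) = 32.1429 to 0.1429 (computed as (48 - 47)(0.2857) - (1/2)(3.5)(0.2857)^2), a change of -32.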